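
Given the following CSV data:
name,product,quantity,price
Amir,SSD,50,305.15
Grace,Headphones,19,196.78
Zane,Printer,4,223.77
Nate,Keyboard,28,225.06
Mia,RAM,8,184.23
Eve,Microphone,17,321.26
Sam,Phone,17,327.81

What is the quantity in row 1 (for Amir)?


Row 1: Amir
Column 'quantity' = 50

ANSWER: 50


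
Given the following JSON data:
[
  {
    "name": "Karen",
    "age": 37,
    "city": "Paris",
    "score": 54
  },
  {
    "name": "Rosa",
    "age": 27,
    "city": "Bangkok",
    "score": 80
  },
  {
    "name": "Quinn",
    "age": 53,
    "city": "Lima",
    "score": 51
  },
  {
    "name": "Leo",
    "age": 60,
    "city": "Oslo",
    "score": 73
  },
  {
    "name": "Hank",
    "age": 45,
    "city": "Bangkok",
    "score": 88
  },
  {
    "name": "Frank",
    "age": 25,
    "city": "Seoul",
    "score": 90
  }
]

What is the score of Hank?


Looking up record where name = Hank
Record index: 4
Field 'score' = 88

ANSWER: 88


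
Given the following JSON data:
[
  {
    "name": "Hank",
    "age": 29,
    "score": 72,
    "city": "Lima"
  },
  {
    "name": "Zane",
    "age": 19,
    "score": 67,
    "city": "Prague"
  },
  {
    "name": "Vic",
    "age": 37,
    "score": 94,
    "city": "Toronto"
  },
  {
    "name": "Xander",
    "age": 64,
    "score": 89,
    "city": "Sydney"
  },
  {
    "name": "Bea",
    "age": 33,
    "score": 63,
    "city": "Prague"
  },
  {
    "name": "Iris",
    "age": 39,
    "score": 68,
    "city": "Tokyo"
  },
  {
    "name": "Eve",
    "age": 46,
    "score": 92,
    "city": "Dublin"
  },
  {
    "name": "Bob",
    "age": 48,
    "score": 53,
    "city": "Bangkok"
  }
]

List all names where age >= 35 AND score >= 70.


Checking both conditions:
  Hank (age=29, score=72) -> no
  Zane (age=19, score=67) -> no
  Vic (age=37, score=94) -> YES
  Xander (age=64, score=89) -> YES
  Bea (age=33, score=63) -> no
  Iris (age=39, score=68) -> no
  Eve (age=46, score=92) -> YES
  Bob (age=48, score=53) -> no


ANSWER: Vic, Xander, Eve


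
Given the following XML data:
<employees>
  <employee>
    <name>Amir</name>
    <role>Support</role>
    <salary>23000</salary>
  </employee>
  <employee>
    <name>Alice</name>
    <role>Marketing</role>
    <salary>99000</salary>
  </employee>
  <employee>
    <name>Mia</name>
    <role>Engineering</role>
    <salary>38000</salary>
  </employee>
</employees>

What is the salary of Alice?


Searching for <employee> with <name>Alice</name>
Found at position 2
<salary>99000</salary>

ANSWER: 99000


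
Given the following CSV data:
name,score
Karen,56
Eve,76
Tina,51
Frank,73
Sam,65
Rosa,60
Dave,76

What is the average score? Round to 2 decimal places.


Scores: 56, 76, 51, 73, 65, 60, 76
Sum = 457
Count = 7
Average = 457 / 7 = 65.29

ANSWER: 65.29


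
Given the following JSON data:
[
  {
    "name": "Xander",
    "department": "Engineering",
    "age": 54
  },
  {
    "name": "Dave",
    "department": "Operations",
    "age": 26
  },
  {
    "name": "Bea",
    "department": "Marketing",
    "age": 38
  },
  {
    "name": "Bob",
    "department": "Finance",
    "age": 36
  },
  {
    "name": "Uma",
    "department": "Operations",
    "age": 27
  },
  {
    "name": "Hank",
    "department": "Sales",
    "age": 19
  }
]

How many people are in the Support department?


Scanning records for department = Support
  No matches found
Count: 0

ANSWER: 0


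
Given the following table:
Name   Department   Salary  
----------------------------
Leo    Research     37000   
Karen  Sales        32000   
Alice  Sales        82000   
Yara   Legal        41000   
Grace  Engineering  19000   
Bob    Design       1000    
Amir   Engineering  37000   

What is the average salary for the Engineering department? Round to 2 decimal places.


Engineering department members:
  Grace: 19000
  Amir: 37000
Sum = 56000
Count = 2
Average = 56000 / 2 = 28000.00

ANSWER: 28000.00


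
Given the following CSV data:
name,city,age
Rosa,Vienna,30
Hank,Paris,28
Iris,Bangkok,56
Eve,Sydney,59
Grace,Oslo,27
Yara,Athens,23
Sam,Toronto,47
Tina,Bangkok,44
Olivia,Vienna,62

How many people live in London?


Scanning city column for 'London':
Total matches: 0

ANSWER: 0


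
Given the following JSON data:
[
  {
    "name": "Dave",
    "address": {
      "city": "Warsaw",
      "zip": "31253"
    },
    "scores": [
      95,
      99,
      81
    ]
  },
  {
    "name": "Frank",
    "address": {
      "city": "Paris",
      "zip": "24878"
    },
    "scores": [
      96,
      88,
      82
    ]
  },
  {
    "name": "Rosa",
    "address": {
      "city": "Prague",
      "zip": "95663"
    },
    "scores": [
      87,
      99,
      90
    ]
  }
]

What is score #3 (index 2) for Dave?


Path: records[0].scores[2]
Value: 81

ANSWER: 81


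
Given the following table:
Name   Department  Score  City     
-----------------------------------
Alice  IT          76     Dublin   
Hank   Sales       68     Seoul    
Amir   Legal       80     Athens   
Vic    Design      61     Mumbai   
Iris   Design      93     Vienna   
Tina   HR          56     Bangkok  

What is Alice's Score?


Row 1: Alice
Score = 76

ANSWER: 76


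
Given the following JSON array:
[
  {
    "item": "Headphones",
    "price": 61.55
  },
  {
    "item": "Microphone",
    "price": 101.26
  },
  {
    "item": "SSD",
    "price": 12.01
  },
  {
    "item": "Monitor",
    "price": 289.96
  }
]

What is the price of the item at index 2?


Array index 2 -> SSD
price = 12.01

ANSWER: 12.01


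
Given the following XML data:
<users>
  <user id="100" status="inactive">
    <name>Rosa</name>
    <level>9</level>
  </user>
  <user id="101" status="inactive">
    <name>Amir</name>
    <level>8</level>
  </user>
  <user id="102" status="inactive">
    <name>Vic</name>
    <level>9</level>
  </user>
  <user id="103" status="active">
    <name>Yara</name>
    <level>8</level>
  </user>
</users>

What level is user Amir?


Finding user: Amir
<level>8</level>

ANSWER: 8


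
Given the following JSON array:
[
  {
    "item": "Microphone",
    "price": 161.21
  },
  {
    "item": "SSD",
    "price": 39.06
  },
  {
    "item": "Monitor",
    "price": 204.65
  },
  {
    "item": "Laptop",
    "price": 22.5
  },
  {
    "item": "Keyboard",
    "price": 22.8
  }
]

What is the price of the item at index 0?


Array index 0 -> Microphone
price = 161.21

ANSWER: 161.21


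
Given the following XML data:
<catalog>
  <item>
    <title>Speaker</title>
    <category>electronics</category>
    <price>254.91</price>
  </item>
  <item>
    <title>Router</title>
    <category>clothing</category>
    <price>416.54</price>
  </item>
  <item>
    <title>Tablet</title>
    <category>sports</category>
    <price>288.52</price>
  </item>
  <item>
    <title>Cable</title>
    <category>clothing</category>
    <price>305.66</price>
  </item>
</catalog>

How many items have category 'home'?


Scanning <item> elements for <category>home</category>:
Count: 0

ANSWER: 0


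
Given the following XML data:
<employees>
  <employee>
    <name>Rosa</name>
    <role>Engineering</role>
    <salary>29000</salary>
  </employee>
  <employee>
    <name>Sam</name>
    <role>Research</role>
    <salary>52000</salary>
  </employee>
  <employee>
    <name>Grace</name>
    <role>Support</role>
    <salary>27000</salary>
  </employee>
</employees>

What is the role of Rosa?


Searching for <employee> with <name>Rosa</name>
Found at position 1
<role>Engineering</role>

ANSWER: Engineering


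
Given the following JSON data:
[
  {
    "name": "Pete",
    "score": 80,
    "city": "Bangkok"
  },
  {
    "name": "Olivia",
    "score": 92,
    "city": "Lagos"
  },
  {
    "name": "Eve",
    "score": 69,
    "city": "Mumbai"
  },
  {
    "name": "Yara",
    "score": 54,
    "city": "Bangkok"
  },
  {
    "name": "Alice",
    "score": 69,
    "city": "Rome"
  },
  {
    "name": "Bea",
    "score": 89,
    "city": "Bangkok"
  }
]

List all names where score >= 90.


Filtering records where score >= 90:
  Pete (score=80) -> no
  Olivia (score=92) -> YES
  Eve (score=69) -> no
  Yara (score=54) -> no
  Alice (score=69) -> no
  Bea (score=89) -> no


ANSWER: Olivia


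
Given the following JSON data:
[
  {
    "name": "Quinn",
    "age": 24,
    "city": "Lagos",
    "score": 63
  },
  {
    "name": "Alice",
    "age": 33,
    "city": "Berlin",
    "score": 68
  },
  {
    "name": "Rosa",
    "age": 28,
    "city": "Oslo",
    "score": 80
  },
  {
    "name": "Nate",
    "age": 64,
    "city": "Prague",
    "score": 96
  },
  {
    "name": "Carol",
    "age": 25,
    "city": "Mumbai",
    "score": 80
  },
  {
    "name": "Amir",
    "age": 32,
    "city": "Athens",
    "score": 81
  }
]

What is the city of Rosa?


Looking up record where name = Rosa
Record index: 2
Field 'city' = Oslo

ANSWER: Oslo


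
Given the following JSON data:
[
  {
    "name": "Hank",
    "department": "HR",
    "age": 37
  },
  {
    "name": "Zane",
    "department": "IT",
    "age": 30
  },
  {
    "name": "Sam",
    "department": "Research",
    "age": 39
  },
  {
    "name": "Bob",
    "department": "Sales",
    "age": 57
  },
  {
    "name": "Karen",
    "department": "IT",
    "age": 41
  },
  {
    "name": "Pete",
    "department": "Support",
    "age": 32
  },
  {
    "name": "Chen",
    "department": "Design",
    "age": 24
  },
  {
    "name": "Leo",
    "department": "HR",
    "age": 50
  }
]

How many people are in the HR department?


Scanning records for department = HR
  Record 0: Hank
  Record 7: Leo
Count: 2

ANSWER: 2


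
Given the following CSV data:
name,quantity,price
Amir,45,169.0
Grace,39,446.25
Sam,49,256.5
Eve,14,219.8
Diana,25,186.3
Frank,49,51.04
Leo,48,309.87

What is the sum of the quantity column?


Values in 'quantity' column:
  Row 1: 45
  Row 2: 39
  Row 3: 49
  Row 4: 14
  Row 5: 25
  Row 6: 49
  Row 7: 48
Sum = 45 + 39 + 49 + 14 + 25 + 49 + 48 = 269

ANSWER: 269


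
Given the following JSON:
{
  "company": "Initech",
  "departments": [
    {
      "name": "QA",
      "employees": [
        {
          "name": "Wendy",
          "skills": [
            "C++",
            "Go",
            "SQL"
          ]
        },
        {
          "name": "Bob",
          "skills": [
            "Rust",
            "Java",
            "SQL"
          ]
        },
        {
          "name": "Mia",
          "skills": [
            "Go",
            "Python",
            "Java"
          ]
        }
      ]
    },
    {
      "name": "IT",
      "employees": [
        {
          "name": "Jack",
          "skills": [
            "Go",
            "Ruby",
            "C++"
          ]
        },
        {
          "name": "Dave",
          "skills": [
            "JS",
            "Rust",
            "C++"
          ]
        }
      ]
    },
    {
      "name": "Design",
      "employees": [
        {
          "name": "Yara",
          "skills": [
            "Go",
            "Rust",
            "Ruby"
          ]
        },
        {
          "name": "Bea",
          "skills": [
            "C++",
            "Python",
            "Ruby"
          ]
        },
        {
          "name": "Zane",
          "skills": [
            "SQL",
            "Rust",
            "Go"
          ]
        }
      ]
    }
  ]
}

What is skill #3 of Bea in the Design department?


Path: departments[2].employees[1].skills[2]
Value: Ruby

ANSWER: Ruby


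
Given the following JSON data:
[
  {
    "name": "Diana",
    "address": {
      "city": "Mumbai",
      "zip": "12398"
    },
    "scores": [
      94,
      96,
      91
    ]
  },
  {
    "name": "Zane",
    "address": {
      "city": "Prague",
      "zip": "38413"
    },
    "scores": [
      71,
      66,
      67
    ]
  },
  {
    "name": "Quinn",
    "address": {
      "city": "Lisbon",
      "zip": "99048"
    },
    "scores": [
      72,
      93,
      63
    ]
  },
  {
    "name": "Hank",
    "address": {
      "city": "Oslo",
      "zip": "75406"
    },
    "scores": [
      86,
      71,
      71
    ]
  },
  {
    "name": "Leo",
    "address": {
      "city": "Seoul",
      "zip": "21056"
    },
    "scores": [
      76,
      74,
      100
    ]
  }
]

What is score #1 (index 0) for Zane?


Path: records[1].scores[0]
Value: 71

ANSWER: 71


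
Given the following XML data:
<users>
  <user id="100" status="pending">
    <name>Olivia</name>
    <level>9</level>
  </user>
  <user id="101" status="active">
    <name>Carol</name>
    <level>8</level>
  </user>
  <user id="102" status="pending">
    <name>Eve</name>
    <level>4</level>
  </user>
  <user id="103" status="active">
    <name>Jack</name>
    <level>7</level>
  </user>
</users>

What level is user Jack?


Finding user: Jack
<level>7</level>

ANSWER: 7


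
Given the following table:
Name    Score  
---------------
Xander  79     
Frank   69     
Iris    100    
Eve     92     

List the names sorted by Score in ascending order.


Sorting by Score (ascending):
  Frank: 69
  Xander: 79
  Eve: 92
  Iris: 100


ANSWER: Frank, Xander, Eve, Iris


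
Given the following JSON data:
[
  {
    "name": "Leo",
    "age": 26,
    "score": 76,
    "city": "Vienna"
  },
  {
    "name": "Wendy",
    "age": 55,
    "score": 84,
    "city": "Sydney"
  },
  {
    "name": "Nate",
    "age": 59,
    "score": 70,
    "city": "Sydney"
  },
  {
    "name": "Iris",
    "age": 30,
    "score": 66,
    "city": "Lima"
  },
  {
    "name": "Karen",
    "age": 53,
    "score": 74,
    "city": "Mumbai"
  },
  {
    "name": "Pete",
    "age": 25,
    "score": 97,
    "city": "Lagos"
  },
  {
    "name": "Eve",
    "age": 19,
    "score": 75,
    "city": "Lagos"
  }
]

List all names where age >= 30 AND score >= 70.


Checking both conditions:
  Leo (age=26, score=76) -> no
  Wendy (age=55, score=84) -> YES
  Nate (age=59, score=70) -> YES
  Iris (age=30, score=66) -> no
  Karen (age=53, score=74) -> YES
  Pete (age=25, score=97) -> no
  Eve (age=19, score=75) -> no


ANSWER: Wendy, Nate, Karen


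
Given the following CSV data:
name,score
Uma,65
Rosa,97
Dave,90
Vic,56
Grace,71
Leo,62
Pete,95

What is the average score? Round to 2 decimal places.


Scores: 65, 97, 90, 56, 71, 62, 95
Sum = 536
Count = 7
Average = 536 / 7 = 76.57

ANSWER: 76.57


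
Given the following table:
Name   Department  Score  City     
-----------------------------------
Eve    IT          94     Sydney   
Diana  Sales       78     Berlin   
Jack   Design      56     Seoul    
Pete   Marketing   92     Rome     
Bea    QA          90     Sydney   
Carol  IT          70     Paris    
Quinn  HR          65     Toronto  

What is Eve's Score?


Row 1: Eve
Score = 94

ANSWER: 94


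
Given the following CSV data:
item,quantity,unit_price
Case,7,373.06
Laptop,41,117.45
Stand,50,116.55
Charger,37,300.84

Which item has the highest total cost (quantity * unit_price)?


Computing row totals:
  Case: 2611.42
  Laptop: 4815.45
  Stand: 5827.5
  Charger: 11131.08
Maximum: Charger (11131.08)

ANSWER: Charger


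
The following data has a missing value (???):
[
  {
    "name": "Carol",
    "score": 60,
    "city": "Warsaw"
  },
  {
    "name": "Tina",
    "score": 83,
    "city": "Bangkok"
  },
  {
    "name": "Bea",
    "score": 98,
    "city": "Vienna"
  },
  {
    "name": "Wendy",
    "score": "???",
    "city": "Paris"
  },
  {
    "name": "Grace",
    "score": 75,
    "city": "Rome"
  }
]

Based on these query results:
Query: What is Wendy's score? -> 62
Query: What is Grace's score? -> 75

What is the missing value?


The missing value is Wendy's score
From query: Wendy's score = 62

ANSWER: 62


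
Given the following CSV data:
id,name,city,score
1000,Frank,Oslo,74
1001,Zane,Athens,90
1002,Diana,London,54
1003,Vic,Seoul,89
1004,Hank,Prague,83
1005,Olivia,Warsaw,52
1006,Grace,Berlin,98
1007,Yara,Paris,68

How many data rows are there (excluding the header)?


Counting rows (excluding header):
Header: id,name,city,score
Data rows: 8

ANSWER: 8


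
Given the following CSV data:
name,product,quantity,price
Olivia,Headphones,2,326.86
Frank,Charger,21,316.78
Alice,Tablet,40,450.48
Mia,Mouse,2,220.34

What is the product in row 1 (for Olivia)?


Row 1: Olivia
Column 'product' = Headphones

ANSWER: Headphones


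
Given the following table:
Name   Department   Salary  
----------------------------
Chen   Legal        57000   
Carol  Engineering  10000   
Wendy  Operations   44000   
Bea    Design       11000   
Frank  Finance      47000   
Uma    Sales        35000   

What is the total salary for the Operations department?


Operations department members:
  Wendy: 44000
Total = 44000 = 44000

ANSWER: 44000


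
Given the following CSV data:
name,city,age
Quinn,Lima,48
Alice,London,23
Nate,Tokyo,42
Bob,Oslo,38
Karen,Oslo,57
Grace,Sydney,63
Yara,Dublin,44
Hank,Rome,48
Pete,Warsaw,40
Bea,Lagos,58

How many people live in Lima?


Scanning city column for 'Lima':
  Row 1: Quinn -> MATCH
Total matches: 1

ANSWER: 1


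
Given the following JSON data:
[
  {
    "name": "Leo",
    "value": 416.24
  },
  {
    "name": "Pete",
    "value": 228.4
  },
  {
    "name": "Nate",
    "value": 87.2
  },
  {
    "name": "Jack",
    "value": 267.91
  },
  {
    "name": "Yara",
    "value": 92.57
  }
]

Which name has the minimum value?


Comparing values:
  Leo: 416.24
  Pete: 228.4
  Nate: 87.2
  Jack: 267.91
  Yara: 92.57
Minimum: Nate (87.2)

ANSWER: Nate


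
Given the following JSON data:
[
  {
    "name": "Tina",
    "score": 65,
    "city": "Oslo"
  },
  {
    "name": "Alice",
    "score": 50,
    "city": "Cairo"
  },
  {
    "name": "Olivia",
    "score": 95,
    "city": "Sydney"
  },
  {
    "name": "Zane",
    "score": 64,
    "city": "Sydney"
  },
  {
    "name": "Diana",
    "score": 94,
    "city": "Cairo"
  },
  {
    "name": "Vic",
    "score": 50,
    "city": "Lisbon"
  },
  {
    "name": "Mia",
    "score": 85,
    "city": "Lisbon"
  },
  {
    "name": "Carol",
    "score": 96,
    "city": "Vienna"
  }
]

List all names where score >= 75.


Filtering records where score >= 75:
  Tina (score=65) -> no
  Alice (score=50) -> no
  Olivia (score=95) -> YES
  Zane (score=64) -> no
  Diana (score=94) -> YES
  Vic (score=50) -> no
  Mia (score=85) -> YES
  Carol (score=96) -> YES


ANSWER: Olivia, Diana, Mia, Carol


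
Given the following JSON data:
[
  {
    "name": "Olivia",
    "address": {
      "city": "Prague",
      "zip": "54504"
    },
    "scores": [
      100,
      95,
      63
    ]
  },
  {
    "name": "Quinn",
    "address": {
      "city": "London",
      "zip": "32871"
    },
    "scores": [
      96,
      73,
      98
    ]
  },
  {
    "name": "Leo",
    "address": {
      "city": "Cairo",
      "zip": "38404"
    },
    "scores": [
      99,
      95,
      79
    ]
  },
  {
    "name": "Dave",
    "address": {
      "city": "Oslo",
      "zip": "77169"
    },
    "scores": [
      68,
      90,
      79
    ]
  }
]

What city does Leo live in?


Path: records[2].address.city
Value: Cairo

ANSWER: Cairo


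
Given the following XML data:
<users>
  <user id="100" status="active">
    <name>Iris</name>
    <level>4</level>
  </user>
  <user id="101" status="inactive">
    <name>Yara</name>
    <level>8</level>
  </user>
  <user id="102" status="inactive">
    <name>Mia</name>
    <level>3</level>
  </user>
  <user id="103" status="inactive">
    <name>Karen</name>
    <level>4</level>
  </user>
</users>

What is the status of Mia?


Finding user with name = Mia
user id="102" status="inactive"

ANSWER: inactive


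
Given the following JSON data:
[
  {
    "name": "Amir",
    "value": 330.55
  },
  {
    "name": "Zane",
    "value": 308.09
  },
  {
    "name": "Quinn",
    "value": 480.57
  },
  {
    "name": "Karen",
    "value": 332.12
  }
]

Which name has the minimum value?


Comparing values:
  Amir: 330.55
  Zane: 308.09
  Quinn: 480.57
  Karen: 332.12
Minimum: Zane (308.09)

ANSWER: Zane


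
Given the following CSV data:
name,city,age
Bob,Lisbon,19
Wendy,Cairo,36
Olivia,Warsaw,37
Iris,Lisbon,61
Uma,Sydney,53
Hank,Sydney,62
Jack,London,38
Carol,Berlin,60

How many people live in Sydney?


Scanning city column for 'Sydney':
  Row 5: Uma -> MATCH
  Row 6: Hank -> MATCH
Total matches: 2

ANSWER: 2


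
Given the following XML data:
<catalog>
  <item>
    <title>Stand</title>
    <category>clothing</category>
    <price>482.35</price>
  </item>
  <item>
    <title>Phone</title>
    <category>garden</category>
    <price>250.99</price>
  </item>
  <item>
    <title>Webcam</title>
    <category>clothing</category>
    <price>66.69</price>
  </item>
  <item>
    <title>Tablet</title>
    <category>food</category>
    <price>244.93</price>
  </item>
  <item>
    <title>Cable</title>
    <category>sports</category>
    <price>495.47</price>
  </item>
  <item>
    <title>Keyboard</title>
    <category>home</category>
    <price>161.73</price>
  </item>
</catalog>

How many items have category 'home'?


Scanning <item> elements for <category>home</category>:
  Item 6: Keyboard -> MATCH
Count: 1

ANSWER: 1


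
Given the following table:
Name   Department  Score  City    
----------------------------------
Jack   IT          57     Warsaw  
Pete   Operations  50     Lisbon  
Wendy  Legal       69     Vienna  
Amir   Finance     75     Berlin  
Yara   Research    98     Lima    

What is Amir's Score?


Row 4: Amir
Score = 75

ANSWER: 75


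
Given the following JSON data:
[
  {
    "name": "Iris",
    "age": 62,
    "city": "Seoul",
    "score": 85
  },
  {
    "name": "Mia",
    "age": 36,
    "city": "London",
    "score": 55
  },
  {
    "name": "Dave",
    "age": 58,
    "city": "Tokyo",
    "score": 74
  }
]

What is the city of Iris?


Looking up record where name = Iris
Record index: 0
Field 'city' = Seoul

ANSWER: Seoul


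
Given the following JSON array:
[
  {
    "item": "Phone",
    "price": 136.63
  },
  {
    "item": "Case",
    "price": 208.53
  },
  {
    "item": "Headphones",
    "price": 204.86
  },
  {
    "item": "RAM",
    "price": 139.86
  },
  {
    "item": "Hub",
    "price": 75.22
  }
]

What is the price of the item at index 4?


Array index 4 -> Hub
price = 75.22

ANSWER: 75.22


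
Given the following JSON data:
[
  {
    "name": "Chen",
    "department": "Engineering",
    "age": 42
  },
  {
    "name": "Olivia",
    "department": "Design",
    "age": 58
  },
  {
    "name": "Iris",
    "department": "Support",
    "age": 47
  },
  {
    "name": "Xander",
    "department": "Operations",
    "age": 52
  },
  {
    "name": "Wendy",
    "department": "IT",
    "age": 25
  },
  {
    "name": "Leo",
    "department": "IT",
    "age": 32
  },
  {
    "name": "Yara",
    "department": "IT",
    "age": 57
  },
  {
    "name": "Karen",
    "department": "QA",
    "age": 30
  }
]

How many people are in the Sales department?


Scanning records for department = Sales
  No matches found
Count: 0

ANSWER: 0


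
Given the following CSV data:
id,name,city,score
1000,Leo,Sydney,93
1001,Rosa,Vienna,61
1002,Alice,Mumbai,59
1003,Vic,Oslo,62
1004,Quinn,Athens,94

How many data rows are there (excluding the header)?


Counting rows (excluding header):
Header: id,name,city,score
Data rows: 5

ANSWER: 5


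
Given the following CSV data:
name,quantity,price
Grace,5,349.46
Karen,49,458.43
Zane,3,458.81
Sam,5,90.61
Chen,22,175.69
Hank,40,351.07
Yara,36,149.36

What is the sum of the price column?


Values in 'price' column:
  Row 1: 349.46
  Row 2: 458.43
  Row 3: 458.81
  Row 4: 90.61
  Row 5: 175.69
  Row 6: 351.07
  Row 7: 149.36
Sum = 349.46 + 458.43 + 458.81 + 90.61 + 175.69 + 351.07 + 149.36 = 2033.43

ANSWER: 2033.43


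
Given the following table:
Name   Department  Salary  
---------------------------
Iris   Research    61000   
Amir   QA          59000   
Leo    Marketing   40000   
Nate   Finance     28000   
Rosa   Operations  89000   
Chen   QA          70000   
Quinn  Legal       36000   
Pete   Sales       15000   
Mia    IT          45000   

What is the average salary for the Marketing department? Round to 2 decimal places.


Marketing department members:
  Leo: 40000
Sum = 40000
Count = 1
Average = 40000 / 1 = 40000.00

ANSWER: 40000.00


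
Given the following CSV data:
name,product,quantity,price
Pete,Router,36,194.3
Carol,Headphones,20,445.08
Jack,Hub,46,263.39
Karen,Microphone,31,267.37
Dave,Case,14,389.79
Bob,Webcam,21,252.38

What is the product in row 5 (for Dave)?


Row 5: Dave
Column 'product' = Case

ANSWER: Case


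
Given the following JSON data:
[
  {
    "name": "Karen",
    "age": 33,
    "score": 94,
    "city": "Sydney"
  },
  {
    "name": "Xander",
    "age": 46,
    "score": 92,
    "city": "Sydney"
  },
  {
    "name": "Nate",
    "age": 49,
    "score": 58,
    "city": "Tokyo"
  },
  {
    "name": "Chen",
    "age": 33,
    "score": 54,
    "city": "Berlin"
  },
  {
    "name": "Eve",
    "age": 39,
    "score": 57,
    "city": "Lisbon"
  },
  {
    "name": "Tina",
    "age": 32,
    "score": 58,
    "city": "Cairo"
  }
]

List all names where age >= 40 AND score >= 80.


Checking both conditions:
  Karen (age=33, score=94) -> no
  Xander (age=46, score=92) -> YES
  Nate (age=49, score=58) -> no
  Chen (age=33, score=54) -> no
  Eve (age=39, score=57) -> no
  Tina (age=32, score=58) -> no


ANSWER: Xander


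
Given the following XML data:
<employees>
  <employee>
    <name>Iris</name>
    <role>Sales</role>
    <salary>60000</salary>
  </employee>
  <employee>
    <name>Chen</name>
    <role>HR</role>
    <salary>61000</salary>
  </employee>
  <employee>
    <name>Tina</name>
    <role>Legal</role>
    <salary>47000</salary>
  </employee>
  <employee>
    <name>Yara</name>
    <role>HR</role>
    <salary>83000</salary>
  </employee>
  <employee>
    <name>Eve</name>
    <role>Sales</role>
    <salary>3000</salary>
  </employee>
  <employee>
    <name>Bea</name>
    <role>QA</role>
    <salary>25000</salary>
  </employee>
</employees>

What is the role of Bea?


Searching for <employee> with <name>Bea</name>
Found at position 6
<role>QA</role>

ANSWER: QA


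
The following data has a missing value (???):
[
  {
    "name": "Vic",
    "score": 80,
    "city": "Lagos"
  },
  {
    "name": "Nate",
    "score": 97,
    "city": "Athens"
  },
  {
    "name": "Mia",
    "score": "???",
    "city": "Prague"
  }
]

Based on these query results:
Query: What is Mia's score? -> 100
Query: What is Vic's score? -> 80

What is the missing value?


The missing value is Mia's score
From query: Mia's score = 100

ANSWER: 100


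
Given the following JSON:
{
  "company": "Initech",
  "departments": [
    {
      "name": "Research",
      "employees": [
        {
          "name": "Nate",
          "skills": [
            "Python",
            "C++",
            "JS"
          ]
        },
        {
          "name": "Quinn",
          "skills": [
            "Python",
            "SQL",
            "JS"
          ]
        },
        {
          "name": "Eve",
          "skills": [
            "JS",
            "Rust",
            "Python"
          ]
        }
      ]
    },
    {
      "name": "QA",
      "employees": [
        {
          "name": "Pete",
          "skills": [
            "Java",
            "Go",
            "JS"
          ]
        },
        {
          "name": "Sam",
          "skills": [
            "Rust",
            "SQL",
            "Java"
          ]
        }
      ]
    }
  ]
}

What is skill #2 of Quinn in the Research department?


Path: departments[0].employees[1].skills[1]
Value: SQL

ANSWER: SQL


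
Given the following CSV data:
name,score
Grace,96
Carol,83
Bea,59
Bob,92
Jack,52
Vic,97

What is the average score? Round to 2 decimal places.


Scores: 96, 83, 59, 92, 52, 97
Sum = 479
Count = 6
Average = 479 / 6 = 79.83

ANSWER: 79.83


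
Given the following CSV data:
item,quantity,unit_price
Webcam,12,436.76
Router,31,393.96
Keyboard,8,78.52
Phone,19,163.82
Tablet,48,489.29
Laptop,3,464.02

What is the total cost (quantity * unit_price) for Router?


Row: Router
quantity = 31
unit_price = 393.96
total = 31 * 393.96 = 12212.76

ANSWER: 12212.76


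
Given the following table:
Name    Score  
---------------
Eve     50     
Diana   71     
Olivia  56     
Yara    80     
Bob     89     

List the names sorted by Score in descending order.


Sorting by Score (descending):
  Bob: 89
  Yara: 80
  Diana: 71
  Olivia: 56
  Eve: 50


ANSWER: Bob, Yara, Diana, Olivia, Eve


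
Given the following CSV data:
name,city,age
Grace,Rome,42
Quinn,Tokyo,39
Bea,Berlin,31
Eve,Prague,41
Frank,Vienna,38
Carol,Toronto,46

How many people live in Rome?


Scanning city column for 'Rome':
  Row 1: Grace -> MATCH
Total matches: 1

ANSWER: 1


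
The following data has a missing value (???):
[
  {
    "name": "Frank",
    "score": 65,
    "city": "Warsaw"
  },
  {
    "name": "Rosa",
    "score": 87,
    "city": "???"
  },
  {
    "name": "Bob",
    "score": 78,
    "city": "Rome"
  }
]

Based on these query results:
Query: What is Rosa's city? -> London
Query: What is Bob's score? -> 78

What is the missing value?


The missing value is Rosa's city
From query: Rosa's city = London

ANSWER: London


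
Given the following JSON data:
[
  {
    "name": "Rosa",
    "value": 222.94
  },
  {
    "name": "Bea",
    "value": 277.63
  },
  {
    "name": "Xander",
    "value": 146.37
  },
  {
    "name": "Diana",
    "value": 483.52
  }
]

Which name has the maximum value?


Comparing values:
  Rosa: 222.94
  Bea: 277.63
  Xander: 146.37
  Diana: 483.52
Maximum: Diana (483.52)

ANSWER: Diana


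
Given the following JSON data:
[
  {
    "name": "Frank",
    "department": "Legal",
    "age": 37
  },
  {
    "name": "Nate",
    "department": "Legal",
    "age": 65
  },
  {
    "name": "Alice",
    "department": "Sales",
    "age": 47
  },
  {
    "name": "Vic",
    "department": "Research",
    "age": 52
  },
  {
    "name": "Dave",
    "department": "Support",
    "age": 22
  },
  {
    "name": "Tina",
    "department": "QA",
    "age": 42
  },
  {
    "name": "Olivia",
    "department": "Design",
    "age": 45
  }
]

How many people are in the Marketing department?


Scanning records for department = Marketing
  No matches found
Count: 0

ANSWER: 0


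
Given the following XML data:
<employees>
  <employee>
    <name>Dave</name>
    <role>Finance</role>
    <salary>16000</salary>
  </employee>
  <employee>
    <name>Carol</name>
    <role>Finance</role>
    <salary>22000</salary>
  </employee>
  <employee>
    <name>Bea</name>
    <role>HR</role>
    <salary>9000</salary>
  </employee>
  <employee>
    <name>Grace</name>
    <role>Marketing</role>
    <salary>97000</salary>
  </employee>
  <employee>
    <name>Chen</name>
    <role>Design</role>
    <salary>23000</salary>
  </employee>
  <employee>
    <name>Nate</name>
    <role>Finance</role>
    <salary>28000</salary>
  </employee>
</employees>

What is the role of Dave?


Searching for <employee> with <name>Dave</name>
Found at position 1
<role>Finance</role>

ANSWER: Finance


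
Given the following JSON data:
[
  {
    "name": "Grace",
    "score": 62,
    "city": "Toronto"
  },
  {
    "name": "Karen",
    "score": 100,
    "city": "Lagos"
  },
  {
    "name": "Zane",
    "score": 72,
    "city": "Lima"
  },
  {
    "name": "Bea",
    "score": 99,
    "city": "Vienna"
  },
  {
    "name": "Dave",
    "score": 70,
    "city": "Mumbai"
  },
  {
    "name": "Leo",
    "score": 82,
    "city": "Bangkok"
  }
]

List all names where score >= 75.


Filtering records where score >= 75:
  Grace (score=62) -> no
  Karen (score=100) -> YES
  Zane (score=72) -> no
  Bea (score=99) -> YES
  Dave (score=70) -> no
  Leo (score=82) -> YES


ANSWER: Karen, Bea, Leo


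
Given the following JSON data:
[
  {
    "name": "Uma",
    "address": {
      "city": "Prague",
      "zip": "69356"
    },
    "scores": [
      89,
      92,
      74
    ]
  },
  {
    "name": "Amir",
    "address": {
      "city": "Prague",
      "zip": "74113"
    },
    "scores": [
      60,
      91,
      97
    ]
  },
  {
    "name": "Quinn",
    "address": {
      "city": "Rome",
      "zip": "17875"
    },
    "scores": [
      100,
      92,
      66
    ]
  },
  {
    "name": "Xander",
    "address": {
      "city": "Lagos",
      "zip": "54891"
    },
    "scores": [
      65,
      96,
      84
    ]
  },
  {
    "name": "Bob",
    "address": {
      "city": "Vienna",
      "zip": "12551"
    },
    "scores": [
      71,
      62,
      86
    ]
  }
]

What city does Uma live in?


Path: records[0].address.city
Value: Prague

ANSWER: Prague


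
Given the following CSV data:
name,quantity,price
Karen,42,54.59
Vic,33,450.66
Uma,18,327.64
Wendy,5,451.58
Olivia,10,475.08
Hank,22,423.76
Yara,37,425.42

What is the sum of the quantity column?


Values in 'quantity' column:
  Row 1: 42
  Row 2: 33
  Row 3: 18
  Row 4: 5
  Row 5: 10
  Row 6: 22
  Row 7: 37
Sum = 42 + 33 + 18 + 5 + 10 + 22 + 37 = 167

ANSWER: 167


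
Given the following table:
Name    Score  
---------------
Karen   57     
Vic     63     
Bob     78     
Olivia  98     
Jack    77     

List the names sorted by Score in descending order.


Sorting by Score (descending):
  Olivia: 98
  Bob: 78
  Jack: 77
  Vic: 63
  Karen: 57


ANSWER: Olivia, Bob, Jack, Vic, Karen


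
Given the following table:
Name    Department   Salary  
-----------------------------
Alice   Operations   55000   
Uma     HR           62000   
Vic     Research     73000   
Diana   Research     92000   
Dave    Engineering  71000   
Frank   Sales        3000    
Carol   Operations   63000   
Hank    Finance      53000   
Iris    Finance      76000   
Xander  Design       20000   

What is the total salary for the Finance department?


Finance department members:
  Hank: 53000
  Iris: 76000
Total = 53000 + 76000 = 129000

ANSWER: 129000


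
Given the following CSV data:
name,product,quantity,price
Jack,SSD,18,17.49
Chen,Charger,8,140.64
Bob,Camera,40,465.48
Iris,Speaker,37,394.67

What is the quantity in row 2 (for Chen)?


Row 2: Chen
Column 'quantity' = 8

ANSWER: 8


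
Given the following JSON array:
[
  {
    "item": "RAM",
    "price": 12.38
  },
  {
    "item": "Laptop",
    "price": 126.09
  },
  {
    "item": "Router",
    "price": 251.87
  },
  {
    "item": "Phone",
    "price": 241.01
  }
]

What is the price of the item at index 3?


Array index 3 -> Phone
price = 241.01

ANSWER: 241.01


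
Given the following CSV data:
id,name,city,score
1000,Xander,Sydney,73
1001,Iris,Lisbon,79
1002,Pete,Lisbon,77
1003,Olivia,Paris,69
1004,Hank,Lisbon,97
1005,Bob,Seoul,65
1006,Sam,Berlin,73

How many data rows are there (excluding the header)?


Counting rows (excluding header):
Header: id,name,city,score
Data rows: 7

ANSWER: 7


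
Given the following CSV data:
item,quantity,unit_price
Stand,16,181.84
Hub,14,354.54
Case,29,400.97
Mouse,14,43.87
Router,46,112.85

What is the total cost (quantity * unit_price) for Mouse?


Row: Mouse
quantity = 14
unit_price = 43.87
total = 14 * 43.87 = 614.18

ANSWER: 614.18


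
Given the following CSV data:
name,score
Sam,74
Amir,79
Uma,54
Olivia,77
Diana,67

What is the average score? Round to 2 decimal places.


Scores: 74, 79, 54, 77, 67
Sum = 351
Count = 5
Average = 351 / 5 = 70.20

ANSWER: 70.20


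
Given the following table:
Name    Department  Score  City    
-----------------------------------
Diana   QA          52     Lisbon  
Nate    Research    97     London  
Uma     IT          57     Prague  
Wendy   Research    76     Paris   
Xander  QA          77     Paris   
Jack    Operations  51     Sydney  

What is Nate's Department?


Row 2: Nate
Department = Research

ANSWER: Research


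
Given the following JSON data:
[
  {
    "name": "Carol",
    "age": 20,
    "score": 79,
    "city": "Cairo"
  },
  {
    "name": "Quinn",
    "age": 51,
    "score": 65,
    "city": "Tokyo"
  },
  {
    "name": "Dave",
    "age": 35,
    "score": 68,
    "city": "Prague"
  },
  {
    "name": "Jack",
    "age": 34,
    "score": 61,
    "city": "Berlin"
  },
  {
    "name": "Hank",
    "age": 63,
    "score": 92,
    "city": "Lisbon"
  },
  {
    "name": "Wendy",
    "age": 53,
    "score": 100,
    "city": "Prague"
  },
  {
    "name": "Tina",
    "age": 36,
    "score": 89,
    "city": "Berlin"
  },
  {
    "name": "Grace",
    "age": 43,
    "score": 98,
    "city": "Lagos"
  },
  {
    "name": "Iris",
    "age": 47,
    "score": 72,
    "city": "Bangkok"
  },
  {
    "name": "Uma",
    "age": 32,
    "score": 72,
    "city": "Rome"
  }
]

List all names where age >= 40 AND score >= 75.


Checking both conditions:
  Carol (age=20, score=79) -> no
  Quinn (age=51, score=65) -> no
  Dave (age=35, score=68) -> no
  Jack (age=34, score=61) -> no
  Hank (age=63, score=92) -> YES
  Wendy (age=53, score=100) -> YES
  Tina (age=36, score=89) -> no
  Grace (age=43, score=98) -> YES
  Iris (age=47, score=72) -> no
  Uma (age=32, score=72) -> no


ANSWER: Hank, Wendy, Grace


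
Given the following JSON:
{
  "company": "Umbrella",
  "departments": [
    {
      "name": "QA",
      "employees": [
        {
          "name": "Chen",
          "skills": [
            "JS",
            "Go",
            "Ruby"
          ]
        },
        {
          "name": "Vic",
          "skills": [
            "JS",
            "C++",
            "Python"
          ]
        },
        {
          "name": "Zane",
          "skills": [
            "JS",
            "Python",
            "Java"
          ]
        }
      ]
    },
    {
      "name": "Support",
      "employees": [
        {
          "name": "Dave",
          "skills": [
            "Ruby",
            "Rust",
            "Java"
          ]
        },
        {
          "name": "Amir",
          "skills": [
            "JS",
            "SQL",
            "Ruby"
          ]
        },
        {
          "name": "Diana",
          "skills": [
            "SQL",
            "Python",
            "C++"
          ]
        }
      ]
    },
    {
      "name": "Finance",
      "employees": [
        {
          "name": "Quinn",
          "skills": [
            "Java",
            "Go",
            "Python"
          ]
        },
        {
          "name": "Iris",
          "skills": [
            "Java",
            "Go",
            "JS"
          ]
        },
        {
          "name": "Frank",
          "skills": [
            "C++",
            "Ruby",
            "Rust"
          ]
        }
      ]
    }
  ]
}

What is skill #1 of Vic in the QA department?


Path: departments[0].employees[1].skills[0]
Value: JS

ANSWER: JS


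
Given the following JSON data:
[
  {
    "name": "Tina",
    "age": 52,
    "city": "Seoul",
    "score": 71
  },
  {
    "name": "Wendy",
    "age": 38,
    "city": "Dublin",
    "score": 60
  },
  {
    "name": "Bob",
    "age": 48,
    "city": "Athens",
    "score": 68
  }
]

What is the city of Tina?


Looking up record where name = Tina
Record index: 0
Field 'city' = Seoul

ANSWER: Seoul


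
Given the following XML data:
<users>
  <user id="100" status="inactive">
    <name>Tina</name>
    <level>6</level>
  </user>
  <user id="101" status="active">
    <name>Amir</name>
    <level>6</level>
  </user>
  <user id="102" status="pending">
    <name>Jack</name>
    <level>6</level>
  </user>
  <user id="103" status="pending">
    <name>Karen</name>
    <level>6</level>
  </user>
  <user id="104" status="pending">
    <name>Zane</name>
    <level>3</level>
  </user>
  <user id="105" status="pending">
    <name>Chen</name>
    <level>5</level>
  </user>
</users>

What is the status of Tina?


Finding user with name = Tina
user id="100" status="inactive"

ANSWER: inactive


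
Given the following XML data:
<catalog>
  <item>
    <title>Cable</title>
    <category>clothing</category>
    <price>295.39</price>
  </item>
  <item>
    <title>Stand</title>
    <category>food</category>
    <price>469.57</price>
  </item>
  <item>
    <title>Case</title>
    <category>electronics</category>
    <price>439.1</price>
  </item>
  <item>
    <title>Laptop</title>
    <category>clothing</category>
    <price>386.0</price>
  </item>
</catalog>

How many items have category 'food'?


Scanning <item> elements for <category>food</category>:
  Item 2: Stand -> MATCH
Count: 1

ANSWER: 1
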